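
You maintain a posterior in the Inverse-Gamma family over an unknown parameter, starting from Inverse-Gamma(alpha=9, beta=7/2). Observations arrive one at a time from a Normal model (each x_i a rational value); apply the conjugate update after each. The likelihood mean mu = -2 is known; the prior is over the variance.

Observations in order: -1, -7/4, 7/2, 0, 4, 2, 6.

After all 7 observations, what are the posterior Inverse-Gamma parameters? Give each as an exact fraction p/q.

alpha=25/2, beta=2533/32

obs 1: x=-1 → posterior Inverse-Gamma(19/2, 4)
obs 2: x=-7/4 → posterior Inverse-Gamma(10, 129/32)
obs 3: x=7/2 → posterior Inverse-Gamma(21/2, 613/32)
obs 4: x=0 → posterior Inverse-Gamma(11, 677/32)
obs 5: x=4 → posterior Inverse-Gamma(23/2, 1253/32)
obs 6: x=2 → posterior Inverse-Gamma(12, 1509/32)
obs 7: x=6 → posterior Inverse-Gamma(25/2, 2533/32)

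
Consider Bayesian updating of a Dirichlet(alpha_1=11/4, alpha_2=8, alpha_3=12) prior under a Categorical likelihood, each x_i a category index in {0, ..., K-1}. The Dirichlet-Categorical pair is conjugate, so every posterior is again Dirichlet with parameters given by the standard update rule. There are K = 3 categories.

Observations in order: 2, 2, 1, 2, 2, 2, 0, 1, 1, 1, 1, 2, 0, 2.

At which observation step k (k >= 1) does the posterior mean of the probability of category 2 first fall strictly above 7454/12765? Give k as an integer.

obs 1: x=2 → posterior Dirichlet(11/4, 8, 13)
obs 2: x=2 → posterior Dirichlet(11/4, 8, 14)
obs 3: x=1 → posterior Dirichlet(11/4, 9, 14)
obs 4: x=2 → posterior Dirichlet(11/4, 9, 15)
obs 5: x=2 → posterior Dirichlet(11/4, 9, 16)
obs 6: x=2 → posterior Dirichlet(11/4, 9, 17)
obs 7: x=0 → posterior Dirichlet(15/4, 9, 17)
obs 8: x=1 → posterior Dirichlet(15/4, 10, 17)
obs 9: x=1 → posterior Dirichlet(15/4, 11, 17)
obs 10: x=1 → posterior Dirichlet(15/4, 12, 17)
obs 11: x=1 → posterior Dirichlet(15/4, 13, 17)
obs 12: x=2 → posterior Dirichlet(15/4, 13, 18)
obs 13: x=0 → posterior Dirichlet(19/4, 13, 18)
obs 14: x=2 → posterior Dirichlet(19/4, 13, 19)

k = 6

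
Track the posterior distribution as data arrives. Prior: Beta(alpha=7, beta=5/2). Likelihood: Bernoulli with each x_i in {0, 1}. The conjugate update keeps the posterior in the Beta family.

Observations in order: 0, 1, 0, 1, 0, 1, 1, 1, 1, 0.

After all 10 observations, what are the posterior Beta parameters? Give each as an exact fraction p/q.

obs 1: x=0 → posterior Beta(7, 7/2)
obs 2: x=1 → posterior Beta(8, 7/2)
obs 3: x=0 → posterior Beta(8, 9/2)
obs 4: x=1 → posterior Beta(9, 9/2)
obs 5: x=0 → posterior Beta(9, 11/2)
obs 6: x=1 → posterior Beta(10, 11/2)
obs 7: x=1 → posterior Beta(11, 11/2)
obs 8: x=1 → posterior Beta(12, 11/2)
obs 9: x=1 → posterior Beta(13, 11/2)
obs 10: x=0 → posterior Beta(13, 13/2)

alpha=13, beta=13/2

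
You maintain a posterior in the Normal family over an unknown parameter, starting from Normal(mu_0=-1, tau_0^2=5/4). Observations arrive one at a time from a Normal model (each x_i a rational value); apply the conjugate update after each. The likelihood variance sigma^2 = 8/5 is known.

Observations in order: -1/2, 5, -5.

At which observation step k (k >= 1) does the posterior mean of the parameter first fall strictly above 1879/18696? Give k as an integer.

k = 2

obs 1: x=-1/2 → posterior Normal(-89/114, 40/57)
obs 2: x=5 → posterior Normal(161/164, 20/41)
obs 3: x=-5 → posterior Normal(-89/214, 40/107)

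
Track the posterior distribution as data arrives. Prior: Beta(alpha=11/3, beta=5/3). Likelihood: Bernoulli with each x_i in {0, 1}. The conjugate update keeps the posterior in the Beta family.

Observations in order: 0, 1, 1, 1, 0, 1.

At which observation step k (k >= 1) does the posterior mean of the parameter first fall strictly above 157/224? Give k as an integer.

k = 4

obs 1: x=0 → posterior Beta(11/3, 8/3)
obs 2: x=1 → posterior Beta(14/3, 8/3)
obs 3: x=1 → posterior Beta(17/3, 8/3)
obs 4: x=1 → posterior Beta(20/3, 8/3)
obs 5: x=0 → posterior Beta(20/3, 11/3)
obs 6: x=1 → posterior Beta(23/3, 11/3)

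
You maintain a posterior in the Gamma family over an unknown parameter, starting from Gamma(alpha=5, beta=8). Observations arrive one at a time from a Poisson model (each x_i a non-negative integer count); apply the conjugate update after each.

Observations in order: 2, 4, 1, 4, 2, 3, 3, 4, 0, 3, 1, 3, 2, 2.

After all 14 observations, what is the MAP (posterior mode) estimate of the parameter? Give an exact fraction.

19/11

obs 1: x=2 → posterior Gamma(7, 9)
obs 2: x=4 → posterior Gamma(11, 10)
obs 3: x=1 → posterior Gamma(12, 11)
obs 4: x=4 → posterior Gamma(16, 12)
obs 5: x=2 → posterior Gamma(18, 13)
obs 6: x=3 → posterior Gamma(21, 14)
obs 7: x=3 → posterior Gamma(24, 15)
obs 8: x=4 → posterior Gamma(28, 16)
obs 9: x=0 → posterior Gamma(28, 17)
obs 10: x=3 → posterior Gamma(31, 18)
obs 11: x=1 → posterior Gamma(32, 19)
obs 12: x=3 → posterior Gamma(35, 20)
obs 13: x=2 → posterior Gamma(37, 21)
obs 14: x=2 → posterior Gamma(39, 22)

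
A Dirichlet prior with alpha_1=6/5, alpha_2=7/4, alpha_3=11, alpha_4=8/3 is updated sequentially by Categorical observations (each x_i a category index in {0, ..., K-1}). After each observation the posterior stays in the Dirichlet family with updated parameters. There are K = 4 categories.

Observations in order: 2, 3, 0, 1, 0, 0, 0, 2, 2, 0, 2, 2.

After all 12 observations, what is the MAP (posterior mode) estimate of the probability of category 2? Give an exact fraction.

900/1477

obs 1: x=2 → posterior Dirichlet(6/5, 7/4, 12, 8/3)
obs 2: x=3 → posterior Dirichlet(6/5, 7/4, 12, 11/3)
obs 3: x=0 → posterior Dirichlet(11/5, 7/4, 12, 11/3)
obs 4: x=1 → posterior Dirichlet(11/5, 11/4, 12, 11/3)
obs 5: x=0 → posterior Dirichlet(16/5, 11/4, 12, 11/3)
obs 6: x=0 → posterior Dirichlet(21/5, 11/4, 12, 11/3)
obs 7: x=0 → posterior Dirichlet(26/5, 11/4, 12, 11/3)
obs 8: x=2 → posterior Dirichlet(26/5, 11/4, 13, 11/3)
obs 9: x=2 → posterior Dirichlet(26/5, 11/4, 14, 11/3)
obs 10: x=0 → posterior Dirichlet(31/5, 11/4, 14, 11/3)
obs 11: x=2 → posterior Dirichlet(31/5, 11/4, 15, 11/3)
obs 12: x=2 → posterior Dirichlet(31/5, 11/4, 16, 11/3)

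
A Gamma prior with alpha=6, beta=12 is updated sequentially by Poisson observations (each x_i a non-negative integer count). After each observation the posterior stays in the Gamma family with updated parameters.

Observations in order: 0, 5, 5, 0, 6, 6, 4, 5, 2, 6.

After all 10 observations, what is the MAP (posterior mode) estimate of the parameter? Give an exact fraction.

obs 1: x=0 → posterior Gamma(6, 13)
obs 2: x=5 → posterior Gamma(11, 14)
obs 3: x=5 → posterior Gamma(16, 15)
obs 4: x=0 → posterior Gamma(16, 16)
obs 5: x=6 → posterior Gamma(22, 17)
obs 6: x=6 → posterior Gamma(28, 18)
obs 7: x=4 → posterior Gamma(32, 19)
obs 8: x=5 → posterior Gamma(37, 20)
obs 9: x=2 → posterior Gamma(39, 21)
obs 10: x=6 → posterior Gamma(45, 22)

2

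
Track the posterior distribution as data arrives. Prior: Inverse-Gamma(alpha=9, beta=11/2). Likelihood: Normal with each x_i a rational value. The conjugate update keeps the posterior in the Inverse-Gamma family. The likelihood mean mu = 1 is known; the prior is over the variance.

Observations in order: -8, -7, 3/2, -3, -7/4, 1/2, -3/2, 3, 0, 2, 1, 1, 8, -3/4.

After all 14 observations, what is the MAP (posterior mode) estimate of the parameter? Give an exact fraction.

115/16

obs 1: x=-8 → posterior Inverse-Gamma(19/2, 46)
obs 2: x=-7 → posterior Inverse-Gamma(10, 78)
obs 3: x=3/2 → posterior Inverse-Gamma(21/2, 625/8)
obs 4: x=-3 → posterior Inverse-Gamma(11, 689/8)
obs 5: x=-7/4 → posterior Inverse-Gamma(23/2, 2877/32)
obs 6: x=1/2 → posterior Inverse-Gamma(12, 2881/32)
obs 7: x=-3/2 → posterior Inverse-Gamma(25/2, 2981/32)
obs 8: x=3 → posterior Inverse-Gamma(13, 3045/32)
obs 9: x=0 → posterior Inverse-Gamma(27/2, 3061/32)
obs 10: x=2 → posterior Inverse-Gamma(14, 3077/32)
obs 11: x=1 → posterior Inverse-Gamma(29/2, 3077/32)
obs 12: x=1 → posterior Inverse-Gamma(15, 3077/32)
obs 13: x=8 → posterior Inverse-Gamma(31/2, 3861/32)
obs 14: x=-3/4 → posterior Inverse-Gamma(16, 1955/16)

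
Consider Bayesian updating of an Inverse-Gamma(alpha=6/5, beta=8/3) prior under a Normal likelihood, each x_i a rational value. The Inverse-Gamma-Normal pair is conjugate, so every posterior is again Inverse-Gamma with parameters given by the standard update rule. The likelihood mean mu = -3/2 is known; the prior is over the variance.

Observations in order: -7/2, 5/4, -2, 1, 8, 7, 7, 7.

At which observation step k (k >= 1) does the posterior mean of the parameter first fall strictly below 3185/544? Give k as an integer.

obs 1: x=-7/2 → posterior Inverse-Gamma(17/10, 14/3)
obs 2: x=5/4 → posterior Inverse-Gamma(11/5, 811/96)
obs 3: x=-2 → posterior Inverse-Gamma(27/10, 823/96)
obs 4: x=1 → posterior Inverse-Gamma(16/5, 1123/96)
obs 5: x=8 → posterior Inverse-Gamma(37/10, 5455/96)
obs 6: x=7 → posterior Inverse-Gamma(21/5, 8923/96)
obs 7: x=7 → posterior Inverse-Gamma(47/10, 12391/96)
obs 8: x=7 → posterior Inverse-Gamma(26/5, 15859/96)

k = 3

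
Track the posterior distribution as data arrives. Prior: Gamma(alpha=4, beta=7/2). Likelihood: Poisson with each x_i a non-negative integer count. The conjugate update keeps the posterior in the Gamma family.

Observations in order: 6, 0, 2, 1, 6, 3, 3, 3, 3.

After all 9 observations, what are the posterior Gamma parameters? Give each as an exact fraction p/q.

obs 1: x=6 → posterior Gamma(10, 9/2)
obs 2: x=0 → posterior Gamma(10, 11/2)
obs 3: x=2 → posterior Gamma(12, 13/2)
obs 4: x=1 → posterior Gamma(13, 15/2)
obs 5: x=6 → posterior Gamma(19, 17/2)
obs 6: x=3 → posterior Gamma(22, 19/2)
obs 7: x=3 → posterior Gamma(25, 21/2)
obs 8: x=3 → posterior Gamma(28, 23/2)
obs 9: x=3 → posterior Gamma(31, 25/2)

alpha=31, beta=25/2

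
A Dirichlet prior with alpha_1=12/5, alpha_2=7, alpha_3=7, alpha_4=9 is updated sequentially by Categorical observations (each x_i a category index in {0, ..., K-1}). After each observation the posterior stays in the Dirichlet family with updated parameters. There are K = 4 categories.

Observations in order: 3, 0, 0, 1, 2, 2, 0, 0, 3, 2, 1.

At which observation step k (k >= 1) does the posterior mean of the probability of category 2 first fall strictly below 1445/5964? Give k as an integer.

k = 4

obs 1: x=3 → posterior Dirichlet(12/5, 7, 7, 10)
obs 2: x=0 → posterior Dirichlet(17/5, 7, 7, 10)
obs 3: x=0 → posterior Dirichlet(22/5, 7, 7, 10)
obs 4: x=1 → posterior Dirichlet(22/5, 8, 7, 10)
obs 5: x=2 → posterior Dirichlet(22/5, 8, 8, 10)
obs 6: x=2 → posterior Dirichlet(22/5, 8, 9, 10)
obs 7: x=0 → posterior Dirichlet(27/5, 8, 9, 10)
obs 8: x=0 → posterior Dirichlet(32/5, 8, 9, 10)
obs 9: x=3 → posterior Dirichlet(32/5, 8, 9, 11)
obs 10: x=2 → posterior Dirichlet(32/5, 8, 10, 11)
obs 11: x=1 → posterior Dirichlet(32/5, 9, 10, 11)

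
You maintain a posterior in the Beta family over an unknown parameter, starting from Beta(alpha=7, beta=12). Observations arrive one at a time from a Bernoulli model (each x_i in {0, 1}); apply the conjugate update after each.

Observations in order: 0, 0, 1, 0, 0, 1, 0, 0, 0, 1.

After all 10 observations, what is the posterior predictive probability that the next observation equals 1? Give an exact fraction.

10/29

obs 1: x=0 → posterior Beta(7, 13)
obs 2: x=0 → posterior Beta(7, 14)
obs 3: x=1 → posterior Beta(8, 14)
obs 4: x=0 → posterior Beta(8, 15)
obs 5: x=0 → posterior Beta(8, 16)
obs 6: x=1 → posterior Beta(9, 16)
obs 7: x=0 → posterior Beta(9, 17)
obs 8: x=0 → posterior Beta(9, 18)
obs 9: x=0 → posterior Beta(9, 19)
obs 10: x=1 → posterior Beta(10, 19)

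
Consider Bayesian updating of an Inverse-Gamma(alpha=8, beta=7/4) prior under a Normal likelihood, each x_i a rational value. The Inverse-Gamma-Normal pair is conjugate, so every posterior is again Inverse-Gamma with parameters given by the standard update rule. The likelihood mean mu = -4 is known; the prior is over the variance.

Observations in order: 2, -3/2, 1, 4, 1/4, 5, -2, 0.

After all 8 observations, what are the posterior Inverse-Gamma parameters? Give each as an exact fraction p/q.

alpha=12, beta=4061/32

obs 1: x=2 → posterior Inverse-Gamma(17/2, 79/4)
obs 2: x=-3/2 → posterior Inverse-Gamma(9, 183/8)
obs 3: x=1 → posterior Inverse-Gamma(19/2, 283/8)
obs 4: x=4 → posterior Inverse-Gamma(10, 539/8)
obs 5: x=1/4 → posterior Inverse-Gamma(21/2, 2445/32)
obs 6: x=5 → posterior Inverse-Gamma(11, 3741/32)
obs 7: x=-2 → posterior Inverse-Gamma(23/2, 3805/32)
obs 8: x=0 → posterior Inverse-Gamma(12, 4061/32)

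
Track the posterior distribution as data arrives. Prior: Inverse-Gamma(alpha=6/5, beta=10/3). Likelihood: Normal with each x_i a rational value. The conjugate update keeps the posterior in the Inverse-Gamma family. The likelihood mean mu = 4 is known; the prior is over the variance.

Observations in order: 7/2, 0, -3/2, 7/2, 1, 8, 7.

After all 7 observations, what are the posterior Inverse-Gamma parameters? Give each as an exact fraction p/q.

alpha=47/10, beta=1049/24

obs 1: x=7/2 → posterior Inverse-Gamma(17/10, 83/24)
obs 2: x=0 → posterior Inverse-Gamma(11/5, 275/24)
obs 3: x=-3/2 → posterior Inverse-Gamma(27/10, 319/12)
obs 4: x=7/2 → posterior Inverse-Gamma(16/5, 641/24)
obs 5: x=1 → posterior Inverse-Gamma(37/10, 749/24)
obs 6: x=8 → posterior Inverse-Gamma(21/5, 941/24)
obs 7: x=7 → posterior Inverse-Gamma(47/10, 1049/24)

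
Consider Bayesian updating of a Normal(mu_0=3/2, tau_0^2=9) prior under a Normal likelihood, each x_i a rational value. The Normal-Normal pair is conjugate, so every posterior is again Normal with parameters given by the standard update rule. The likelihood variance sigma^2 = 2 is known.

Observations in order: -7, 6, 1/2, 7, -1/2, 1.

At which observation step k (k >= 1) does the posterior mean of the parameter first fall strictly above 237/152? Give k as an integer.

obs 1: x=-7 → posterior Normal(-60/11, 18/11)
obs 2: x=6 → posterior Normal(-3/10, 9/10)
obs 3: x=1/2 → posterior Normal(-3/58, 18/29)
obs 4: x=7 → posterior Normal(123/76, 9/19)
obs 5: x=-1/2 → posterior Normal(57/47, 18/47)
obs 6: x=1 → posterior Normal(33/28, 9/28)

k = 4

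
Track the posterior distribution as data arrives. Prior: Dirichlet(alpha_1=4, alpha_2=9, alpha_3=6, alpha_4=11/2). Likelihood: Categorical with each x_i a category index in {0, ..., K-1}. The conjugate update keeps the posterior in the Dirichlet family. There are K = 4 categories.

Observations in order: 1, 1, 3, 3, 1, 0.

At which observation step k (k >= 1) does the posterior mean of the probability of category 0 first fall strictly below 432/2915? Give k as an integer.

k = 3

obs 1: x=1 → posterior Dirichlet(4, 10, 6, 11/2)
obs 2: x=1 → posterior Dirichlet(4, 11, 6, 11/2)
obs 3: x=3 → posterior Dirichlet(4, 11, 6, 13/2)
obs 4: x=3 → posterior Dirichlet(4, 11, 6, 15/2)
obs 5: x=1 → posterior Dirichlet(4, 12, 6, 15/2)
obs 6: x=0 → posterior Dirichlet(5, 12, 6, 15/2)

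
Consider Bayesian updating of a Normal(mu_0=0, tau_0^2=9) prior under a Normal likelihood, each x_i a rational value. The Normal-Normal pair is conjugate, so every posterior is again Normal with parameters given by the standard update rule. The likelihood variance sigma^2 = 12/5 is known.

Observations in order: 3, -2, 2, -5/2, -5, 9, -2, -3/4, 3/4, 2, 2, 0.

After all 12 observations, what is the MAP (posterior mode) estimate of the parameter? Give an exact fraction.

195/368

obs 1: x=3 → posterior Normal(45/19, 36/19)
obs 2: x=-2 → posterior Normal(15/34, 18/17)
obs 3: x=2 → posterior Normal(45/49, 36/49)
obs 4: x=-5/2 → posterior Normal(15/128, 9/16)
obs 5: x=-5 → posterior Normal(-135/158, 36/79)
obs 6: x=9 → posterior Normal(135/188, 18/47)
obs 7: x=-2 → posterior Normal(75/218, 36/109)
obs 8: x=-3/4 → posterior Normal(105/496, 9/31)
obs 9: x=3/4 → posterior Normal(75/278, 36/139)
obs 10: x=2 → posterior Normal(135/308, 18/77)
obs 11: x=2 → posterior Normal(15/26, 36/169)
obs 12: x=0 → posterior Normal(195/368, 9/46)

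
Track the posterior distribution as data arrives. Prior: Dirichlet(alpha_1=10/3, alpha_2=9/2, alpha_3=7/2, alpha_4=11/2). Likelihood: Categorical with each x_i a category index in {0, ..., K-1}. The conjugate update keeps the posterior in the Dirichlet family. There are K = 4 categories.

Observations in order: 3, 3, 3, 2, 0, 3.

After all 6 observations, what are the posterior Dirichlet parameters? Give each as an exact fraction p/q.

alpha_1=13/3, alpha_2=9/2, alpha_3=9/2, alpha_4=19/2

obs 1: x=3 → posterior Dirichlet(10/3, 9/2, 7/2, 13/2)
obs 2: x=3 → posterior Dirichlet(10/3, 9/2, 7/2, 15/2)
obs 3: x=3 → posterior Dirichlet(10/3, 9/2, 7/2, 17/2)
obs 4: x=2 → posterior Dirichlet(10/3, 9/2, 9/2, 17/2)
obs 5: x=0 → posterior Dirichlet(13/3, 9/2, 9/2, 17/2)
obs 6: x=3 → posterior Dirichlet(13/3, 9/2, 9/2, 19/2)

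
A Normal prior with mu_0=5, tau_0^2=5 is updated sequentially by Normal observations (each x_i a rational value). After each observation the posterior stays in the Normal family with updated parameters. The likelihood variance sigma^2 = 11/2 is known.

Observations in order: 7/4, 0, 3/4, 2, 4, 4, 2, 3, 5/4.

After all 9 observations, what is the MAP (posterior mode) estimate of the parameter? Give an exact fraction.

obs 1: x=7/4 → posterior Normal(145/42, 55/21)
obs 2: x=0 → posterior Normal(145/62, 55/31)
obs 3: x=3/4 → posterior Normal(80/41, 55/41)
obs 4: x=2 → posterior Normal(100/51, 55/51)
obs 5: x=4 → posterior Normal(140/61, 55/61)
obs 6: x=4 → posterior Normal(180/71, 55/71)
obs 7: x=2 → posterior Normal(200/81, 55/81)
obs 8: x=3 → posterior Normal(230/91, 55/91)
obs 9: x=5/4 → posterior Normal(485/202, 55/101)

485/202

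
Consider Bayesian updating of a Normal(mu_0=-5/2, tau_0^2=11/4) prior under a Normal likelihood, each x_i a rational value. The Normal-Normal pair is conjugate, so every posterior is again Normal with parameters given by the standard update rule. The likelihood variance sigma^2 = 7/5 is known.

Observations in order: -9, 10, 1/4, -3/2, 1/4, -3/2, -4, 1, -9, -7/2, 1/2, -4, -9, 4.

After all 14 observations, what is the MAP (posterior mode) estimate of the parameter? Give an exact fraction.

-155/84

obs 1: x=-9 → posterior Normal(-565/83, 77/83)
obs 2: x=10 → posterior Normal(-5/46, 77/138)
obs 3: x=1/4 → posterior Normal(-5/772, 77/193)
obs 4: x=-3/2 → posterior Normal(-335/992, 77/248)
obs 5: x=1/4 → posterior Normal(-70/303, 77/303)
obs 6: x=-3/2 → posterior Normal(-305/716, 77/358)
obs 7: x=-4 → posterior Normal(-745/826, 11/59)
obs 8: x=1 → posterior Normal(-635/936, 77/468)
obs 9: x=-9 → posterior Normal(-1625/1046, 77/523)
obs 10: x=-7/2 → posterior Normal(-1005/578, 77/578)
obs 11: x=1/2 → posterior Normal(-1955/1266, 77/633)
obs 12: x=-4 → posterior Normal(-2395/1376, 77/688)
obs 13: x=-9 → posterior Normal(-3385/1486, 77/743)
obs 14: x=4 → posterior Normal(-155/84, 11/114)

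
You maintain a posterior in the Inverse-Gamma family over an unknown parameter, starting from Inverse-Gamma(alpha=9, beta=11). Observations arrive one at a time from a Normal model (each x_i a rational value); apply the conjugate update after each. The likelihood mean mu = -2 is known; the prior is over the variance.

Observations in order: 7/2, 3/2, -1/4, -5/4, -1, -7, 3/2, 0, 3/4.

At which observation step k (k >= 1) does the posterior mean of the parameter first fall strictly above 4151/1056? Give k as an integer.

k = 6

obs 1: x=7/2 → posterior Inverse-Gamma(19/2, 209/8)
obs 2: x=3/2 → posterior Inverse-Gamma(10, 129/4)
obs 3: x=-1/4 → posterior Inverse-Gamma(21/2, 1081/32)
obs 4: x=-5/4 → posterior Inverse-Gamma(11, 545/16)
obs 5: x=-1 → posterior Inverse-Gamma(23/2, 553/16)
obs 6: x=-7 → posterior Inverse-Gamma(12, 753/16)
obs 7: x=3/2 → posterior Inverse-Gamma(25/2, 851/16)
obs 8: x=0 → posterior Inverse-Gamma(13, 883/16)
obs 9: x=3/4 → posterior Inverse-Gamma(27/2, 1887/32)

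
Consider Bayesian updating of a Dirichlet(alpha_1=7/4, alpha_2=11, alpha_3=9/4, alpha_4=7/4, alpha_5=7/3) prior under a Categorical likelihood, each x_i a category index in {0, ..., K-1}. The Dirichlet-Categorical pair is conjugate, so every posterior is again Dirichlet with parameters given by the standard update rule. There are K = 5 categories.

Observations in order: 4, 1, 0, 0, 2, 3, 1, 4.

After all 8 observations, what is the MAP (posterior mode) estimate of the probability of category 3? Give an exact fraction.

21/265

obs 1: x=4 → posterior Dirichlet(7/4, 11, 9/4, 7/4, 10/3)
obs 2: x=1 → posterior Dirichlet(7/4, 12, 9/4, 7/4, 10/3)
obs 3: x=0 → posterior Dirichlet(11/4, 12, 9/4, 7/4, 10/3)
obs 4: x=0 → posterior Dirichlet(15/4, 12, 9/4, 7/4, 10/3)
obs 5: x=2 → posterior Dirichlet(15/4, 12, 13/4, 7/4, 10/3)
obs 6: x=3 → posterior Dirichlet(15/4, 12, 13/4, 11/4, 10/3)
obs 7: x=1 → posterior Dirichlet(15/4, 13, 13/4, 11/4, 10/3)
obs 8: x=4 → posterior Dirichlet(15/4, 13, 13/4, 11/4, 13/3)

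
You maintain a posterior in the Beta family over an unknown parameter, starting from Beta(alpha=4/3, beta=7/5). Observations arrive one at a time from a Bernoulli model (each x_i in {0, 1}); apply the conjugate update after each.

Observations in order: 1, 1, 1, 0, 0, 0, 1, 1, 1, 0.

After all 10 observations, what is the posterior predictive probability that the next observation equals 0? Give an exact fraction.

81/191

obs 1: x=1 → posterior Beta(7/3, 7/5)
obs 2: x=1 → posterior Beta(10/3, 7/5)
obs 3: x=1 → posterior Beta(13/3, 7/5)
obs 4: x=0 → posterior Beta(13/3, 12/5)
obs 5: x=0 → posterior Beta(13/3, 17/5)
obs 6: x=0 → posterior Beta(13/3, 22/5)
obs 7: x=1 → posterior Beta(16/3, 22/5)
obs 8: x=1 → posterior Beta(19/3, 22/5)
obs 9: x=1 → posterior Beta(22/3, 22/5)
obs 10: x=0 → posterior Beta(22/3, 27/5)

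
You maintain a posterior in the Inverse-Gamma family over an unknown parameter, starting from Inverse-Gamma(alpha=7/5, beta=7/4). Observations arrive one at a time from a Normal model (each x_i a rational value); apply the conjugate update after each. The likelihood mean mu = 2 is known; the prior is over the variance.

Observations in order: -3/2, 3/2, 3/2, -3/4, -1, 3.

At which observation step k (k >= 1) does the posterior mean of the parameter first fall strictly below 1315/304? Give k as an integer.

obs 1: x=-3/2 → posterior Inverse-Gamma(19/10, 63/8)
obs 2: x=3/2 → posterior Inverse-Gamma(12/5, 8)
obs 3: x=3/2 → posterior Inverse-Gamma(29/10, 65/8)
obs 4: x=-3/4 → posterior Inverse-Gamma(17/5, 381/32)
obs 5: x=-1 → posterior Inverse-Gamma(39/10, 525/32)
obs 6: x=3 → posterior Inverse-Gamma(22/5, 541/32)

k = 3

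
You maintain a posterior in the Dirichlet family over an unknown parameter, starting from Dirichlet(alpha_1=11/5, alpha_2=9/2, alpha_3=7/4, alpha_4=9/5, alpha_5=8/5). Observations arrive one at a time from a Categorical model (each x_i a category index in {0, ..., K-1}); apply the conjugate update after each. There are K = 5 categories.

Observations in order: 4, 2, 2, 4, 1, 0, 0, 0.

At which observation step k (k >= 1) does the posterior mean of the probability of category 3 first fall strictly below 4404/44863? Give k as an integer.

k = 7

obs 1: x=4 → posterior Dirichlet(11/5, 9/2, 7/4, 9/5, 13/5)
obs 2: x=2 → posterior Dirichlet(11/5, 9/2, 11/4, 9/5, 13/5)
obs 3: x=2 → posterior Dirichlet(11/5, 9/2, 15/4, 9/5, 13/5)
obs 4: x=4 → posterior Dirichlet(11/5, 9/2, 15/4, 9/5, 18/5)
obs 5: x=1 → posterior Dirichlet(11/5, 11/2, 15/4, 9/5, 18/5)
obs 6: x=0 → posterior Dirichlet(16/5, 11/2, 15/4, 9/5, 18/5)
obs 7: x=0 → posterior Dirichlet(21/5, 11/2, 15/4, 9/5, 18/5)
obs 8: x=0 → posterior Dirichlet(26/5, 11/2, 15/4, 9/5, 18/5)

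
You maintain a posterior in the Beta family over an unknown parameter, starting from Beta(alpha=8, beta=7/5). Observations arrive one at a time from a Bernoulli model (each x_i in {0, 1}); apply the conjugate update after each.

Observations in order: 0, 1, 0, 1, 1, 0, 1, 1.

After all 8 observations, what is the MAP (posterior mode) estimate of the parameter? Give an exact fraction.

60/77

obs 1: x=0 → posterior Beta(8, 12/5)
obs 2: x=1 → posterior Beta(9, 12/5)
obs 3: x=0 → posterior Beta(9, 17/5)
obs 4: x=1 → posterior Beta(10, 17/5)
obs 5: x=1 → posterior Beta(11, 17/5)
obs 6: x=0 → posterior Beta(11, 22/5)
obs 7: x=1 → posterior Beta(12, 22/5)
obs 8: x=1 → posterior Beta(13, 22/5)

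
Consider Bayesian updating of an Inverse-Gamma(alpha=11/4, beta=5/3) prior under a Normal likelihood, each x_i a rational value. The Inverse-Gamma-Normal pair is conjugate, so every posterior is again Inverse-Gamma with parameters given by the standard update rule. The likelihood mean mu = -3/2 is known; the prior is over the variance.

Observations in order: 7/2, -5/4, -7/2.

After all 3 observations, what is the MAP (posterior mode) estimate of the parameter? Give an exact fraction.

1555/504

obs 1: x=7/2 → posterior Inverse-Gamma(13/4, 85/6)
obs 2: x=-5/4 → posterior Inverse-Gamma(15/4, 1363/96)
obs 3: x=-7/2 → posterior Inverse-Gamma(17/4, 1555/96)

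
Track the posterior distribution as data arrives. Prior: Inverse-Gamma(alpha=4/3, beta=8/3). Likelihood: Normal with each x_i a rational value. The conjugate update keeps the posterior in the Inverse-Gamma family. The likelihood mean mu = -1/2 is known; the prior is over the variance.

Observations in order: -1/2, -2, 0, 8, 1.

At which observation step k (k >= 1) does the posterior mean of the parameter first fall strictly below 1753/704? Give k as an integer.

obs 1: x=-1/2 → posterior Inverse-Gamma(11/6, 8/3)
obs 2: x=-2 → posterior Inverse-Gamma(7/3, 91/24)
obs 3: x=0 → posterior Inverse-Gamma(17/6, 47/12)
obs 4: x=8 → posterior Inverse-Gamma(10/3, 961/24)
obs 5: x=1 → posterior Inverse-Gamma(23/6, 247/6)

k = 3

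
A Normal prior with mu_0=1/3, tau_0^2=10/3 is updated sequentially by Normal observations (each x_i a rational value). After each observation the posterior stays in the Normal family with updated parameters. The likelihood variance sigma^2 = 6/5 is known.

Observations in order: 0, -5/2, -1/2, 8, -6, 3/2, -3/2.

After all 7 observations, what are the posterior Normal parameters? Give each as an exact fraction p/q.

mu_0=-11/92, tau_0^2=15/92

obs 1: x=0 → posterior Normal(3/34, 15/17)
obs 2: x=-5/2 → posterior Normal(-119/118, 30/59)
obs 3: x=-1/2 → posterior Normal(-6/7, 5/14)
obs 4: x=8 → posterior Normal(128/109, 30/109)
obs 5: x=-6 → posterior Normal(-11/67, 15/67)
obs 6: x=3/2 → posterior Normal(31/318, 10/53)
obs 7: x=-3/2 → posterior Normal(-11/92, 15/92)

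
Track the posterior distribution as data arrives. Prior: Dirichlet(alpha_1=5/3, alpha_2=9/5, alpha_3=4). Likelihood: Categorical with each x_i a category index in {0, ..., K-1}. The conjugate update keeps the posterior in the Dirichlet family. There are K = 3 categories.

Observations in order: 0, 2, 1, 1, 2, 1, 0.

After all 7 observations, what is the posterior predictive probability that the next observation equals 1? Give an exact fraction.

obs 1: x=0 → posterior Dirichlet(8/3, 9/5, 4)
obs 2: x=2 → posterior Dirichlet(8/3, 9/5, 5)
obs 3: x=1 → posterior Dirichlet(8/3, 14/5, 5)
obs 4: x=1 → posterior Dirichlet(8/3, 19/5, 5)
obs 5: x=2 → posterior Dirichlet(8/3, 19/5, 6)
obs 6: x=1 → posterior Dirichlet(8/3, 24/5, 6)
obs 7: x=0 → posterior Dirichlet(11/3, 24/5, 6)

72/217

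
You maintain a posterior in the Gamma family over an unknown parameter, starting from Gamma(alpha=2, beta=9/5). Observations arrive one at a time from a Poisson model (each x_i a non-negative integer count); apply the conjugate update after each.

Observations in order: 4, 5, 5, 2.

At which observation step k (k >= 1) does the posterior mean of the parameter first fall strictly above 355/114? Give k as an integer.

k = 3

obs 1: x=4 → posterior Gamma(6, 14/5)
obs 2: x=5 → posterior Gamma(11, 19/5)
obs 3: x=5 → posterior Gamma(16, 24/5)
obs 4: x=2 → posterior Gamma(18, 29/5)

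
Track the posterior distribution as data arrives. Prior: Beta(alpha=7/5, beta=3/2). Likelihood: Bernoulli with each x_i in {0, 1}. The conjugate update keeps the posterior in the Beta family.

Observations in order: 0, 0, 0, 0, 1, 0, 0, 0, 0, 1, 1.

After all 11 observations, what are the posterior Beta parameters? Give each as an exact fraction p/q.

obs 1: x=0 → posterior Beta(7/5, 5/2)
obs 2: x=0 → posterior Beta(7/5, 7/2)
obs 3: x=0 → posterior Beta(7/5, 9/2)
obs 4: x=0 → posterior Beta(7/5, 11/2)
obs 5: x=1 → posterior Beta(12/5, 11/2)
obs 6: x=0 → posterior Beta(12/5, 13/2)
obs 7: x=0 → posterior Beta(12/5, 15/2)
obs 8: x=0 → posterior Beta(12/5, 17/2)
obs 9: x=0 → posterior Beta(12/5, 19/2)
obs 10: x=1 → posterior Beta(17/5, 19/2)
obs 11: x=1 → posterior Beta(22/5, 19/2)

alpha=22/5, beta=19/2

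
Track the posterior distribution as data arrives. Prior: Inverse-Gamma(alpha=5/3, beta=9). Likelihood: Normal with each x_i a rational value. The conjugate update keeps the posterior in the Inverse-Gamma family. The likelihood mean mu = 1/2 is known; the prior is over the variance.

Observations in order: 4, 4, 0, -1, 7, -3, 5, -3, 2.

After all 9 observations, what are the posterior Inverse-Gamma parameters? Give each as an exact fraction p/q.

alpha=37/6, beta=537/8

obs 1: x=4 → posterior Inverse-Gamma(13/6, 121/8)
obs 2: x=4 → posterior Inverse-Gamma(8/3, 85/4)
obs 3: x=0 → posterior Inverse-Gamma(19/6, 171/8)
obs 4: x=-1 → posterior Inverse-Gamma(11/3, 45/2)
obs 5: x=7 → posterior Inverse-Gamma(25/6, 349/8)
obs 6: x=-3 → posterior Inverse-Gamma(14/3, 199/4)
obs 7: x=5 → posterior Inverse-Gamma(31/6, 479/8)
obs 8: x=-3 → posterior Inverse-Gamma(17/3, 66)
obs 9: x=2 → posterior Inverse-Gamma(37/6, 537/8)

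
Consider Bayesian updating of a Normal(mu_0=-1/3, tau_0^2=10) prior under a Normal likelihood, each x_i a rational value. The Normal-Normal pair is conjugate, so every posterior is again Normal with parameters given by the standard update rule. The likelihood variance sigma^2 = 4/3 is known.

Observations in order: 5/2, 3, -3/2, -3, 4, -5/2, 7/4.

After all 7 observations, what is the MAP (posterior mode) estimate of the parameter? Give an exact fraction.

757/1284

obs 1: x=5/2 → posterior Normal(13/6, 20/17)
obs 2: x=3 → posterior Normal(491/192, 5/8)
obs 3: x=-3/2 → posterior Normal(178/141, 20/47)
obs 4: x=-3 → posterior Normal(43/186, 10/31)
obs 5: x=4 → posterior Normal(223/231, 20/77)
obs 6: x=-5/2 → posterior Normal(221/552, 5/23)
obs 7: x=7/4 → posterior Normal(757/1284, 20/107)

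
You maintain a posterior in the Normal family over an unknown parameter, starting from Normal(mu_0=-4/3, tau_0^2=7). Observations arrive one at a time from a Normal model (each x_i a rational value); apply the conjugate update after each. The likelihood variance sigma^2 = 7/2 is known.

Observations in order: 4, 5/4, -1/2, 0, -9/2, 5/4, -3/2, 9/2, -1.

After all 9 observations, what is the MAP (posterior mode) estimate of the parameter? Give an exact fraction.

17/57

obs 1: x=4 → posterior Normal(20/9, 7/3)
obs 2: x=5/4 → posterior Normal(11/6, 7/5)
obs 3: x=-1/2 → posterior Normal(7/6, 1)
obs 4: x=0 → posterior Normal(49/54, 7/9)
obs 5: x=-9/2 → posterior Normal(-5/66, 7/11)
obs 6: x=5/4 → posterior Normal(5/39, 7/13)
obs 7: x=-3/2 → posterior Normal(-4/45, 7/15)
obs 8: x=9/2 → posterior Normal(23/51, 7/17)
obs 9: x=-1 → posterior Normal(17/57, 7/19)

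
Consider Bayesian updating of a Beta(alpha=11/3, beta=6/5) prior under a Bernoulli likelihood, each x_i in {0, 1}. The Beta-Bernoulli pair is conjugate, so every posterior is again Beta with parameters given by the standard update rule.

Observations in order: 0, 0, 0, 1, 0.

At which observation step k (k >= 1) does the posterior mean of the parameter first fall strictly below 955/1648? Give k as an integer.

k = 2

obs 1: x=0 → posterior Beta(11/3, 11/5)
obs 2: x=0 → posterior Beta(11/3, 16/5)
obs 3: x=0 → posterior Beta(11/3, 21/5)
obs 4: x=1 → posterior Beta(14/3, 21/5)
obs 5: x=0 → posterior Beta(14/3, 26/5)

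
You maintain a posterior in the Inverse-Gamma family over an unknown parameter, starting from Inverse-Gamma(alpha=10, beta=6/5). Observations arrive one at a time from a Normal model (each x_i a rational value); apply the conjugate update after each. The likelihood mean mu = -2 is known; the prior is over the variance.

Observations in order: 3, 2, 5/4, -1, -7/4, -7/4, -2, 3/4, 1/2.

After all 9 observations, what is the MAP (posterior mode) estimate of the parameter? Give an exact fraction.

obs 1: x=3 → posterior Inverse-Gamma(21/2, 137/10)
obs 2: x=2 → posterior Inverse-Gamma(11, 217/10)
obs 3: x=5/4 → posterior Inverse-Gamma(23/2, 4317/160)
obs 4: x=-1 → posterior Inverse-Gamma(12, 4397/160)
obs 5: x=-7/4 → posterior Inverse-Gamma(25/2, 2201/80)
obs 6: x=-7/4 → posterior Inverse-Gamma(13, 4407/160)
obs 7: x=-2 → posterior Inverse-Gamma(27/2, 4407/160)
obs 8: x=3/4 → posterior Inverse-Gamma(14, 1253/40)
obs 9: x=1/2 → posterior Inverse-Gamma(29/2, 689/20)

689/310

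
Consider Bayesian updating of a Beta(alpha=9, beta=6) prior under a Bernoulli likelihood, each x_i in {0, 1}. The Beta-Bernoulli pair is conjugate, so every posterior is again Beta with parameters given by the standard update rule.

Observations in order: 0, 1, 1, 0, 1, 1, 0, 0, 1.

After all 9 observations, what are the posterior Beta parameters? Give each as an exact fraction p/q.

obs 1: x=0 → posterior Beta(9, 7)
obs 2: x=1 → posterior Beta(10, 7)
obs 3: x=1 → posterior Beta(11, 7)
obs 4: x=0 → posterior Beta(11, 8)
obs 5: x=1 → posterior Beta(12, 8)
obs 6: x=1 → posterior Beta(13, 8)
obs 7: x=0 → posterior Beta(13, 9)
obs 8: x=0 → posterior Beta(13, 10)
obs 9: x=1 → posterior Beta(14, 10)

alpha=14, beta=10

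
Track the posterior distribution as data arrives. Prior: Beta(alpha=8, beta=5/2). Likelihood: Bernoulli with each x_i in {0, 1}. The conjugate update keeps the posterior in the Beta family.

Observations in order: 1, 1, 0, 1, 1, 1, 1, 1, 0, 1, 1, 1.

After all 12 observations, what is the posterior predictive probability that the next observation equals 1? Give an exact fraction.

4/5

obs 1: x=1 → posterior Beta(9, 5/2)
obs 2: x=1 → posterior Beta(10, 5/2)
obs 3: x=0 → posterior Beta(10, 7/2)
obs 4: x=1 → posterior Beta(11, 7/2)
obs 5: x=1 → posterior Beta(12, 7/2)
obs 6: x=1 → posterior Beta(13, 7/2)
obs 7: x=1 → posterior Beta(14, 7/2)
obs 8: x=1 → posterior Beta(15, 7/2)
obs 9: x=0 → posterior Beta(15, 9/2)
obs 10: x=1 → posterior Beta(16, 9/2)
obs 11: x=1 → posterior Beta(17, 9/2)
obs 12: x=1 → posterior Beta(18, 9/2)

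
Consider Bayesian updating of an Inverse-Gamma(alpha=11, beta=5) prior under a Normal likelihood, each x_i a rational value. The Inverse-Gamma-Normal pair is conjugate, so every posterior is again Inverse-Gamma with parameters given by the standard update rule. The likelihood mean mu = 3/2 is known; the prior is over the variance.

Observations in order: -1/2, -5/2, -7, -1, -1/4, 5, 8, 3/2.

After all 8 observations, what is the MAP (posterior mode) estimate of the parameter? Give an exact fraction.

2657/512

obs 1: x=-1/2 → posterior Inverse-Gamma(23/2, 7)
obs 2: x=-5/2 → posterior Inverse-Gamma(12, 15)
obs 3: x=-7 → posterior Inverse-Gamma(25/2, 409/8)
obs 4: x=-1 → posterior Inverse-Gamma(13, 217/4)
obs 5: x=-1/4 → posterior Inverse-Gamma(27/2, 1785/32)
obs 6: x=5 → posterior Inverse-Gamma(14, 1981/32)
obs 7: x=8 → posterior Inverse-Gamma(29/2, 2657/32)
obs 8: x=3/2 → posterior Inverse-Gamma(15, 2657/32)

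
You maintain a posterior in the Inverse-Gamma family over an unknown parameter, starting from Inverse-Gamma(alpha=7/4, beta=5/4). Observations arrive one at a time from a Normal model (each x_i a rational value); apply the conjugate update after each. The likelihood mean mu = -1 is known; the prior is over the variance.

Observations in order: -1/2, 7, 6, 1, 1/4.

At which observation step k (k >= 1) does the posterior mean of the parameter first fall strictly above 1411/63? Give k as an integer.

k = 3

obs 1: x=-1/2 → posterior Inverse-Gamma(9/4, 11/8)
obs 2: x=7 → posterior Inverse-Gamma(11/4, 267/8)
obs 3: x=6 → posterior Inverse-Gamma(13/4, 463/8)
obs 4: x=1 → posterior Inverse-Gamma(15/4, 479/8)
obs 5: x=1/4 → posterior Inverse-Gamma(17/4, 1941/32)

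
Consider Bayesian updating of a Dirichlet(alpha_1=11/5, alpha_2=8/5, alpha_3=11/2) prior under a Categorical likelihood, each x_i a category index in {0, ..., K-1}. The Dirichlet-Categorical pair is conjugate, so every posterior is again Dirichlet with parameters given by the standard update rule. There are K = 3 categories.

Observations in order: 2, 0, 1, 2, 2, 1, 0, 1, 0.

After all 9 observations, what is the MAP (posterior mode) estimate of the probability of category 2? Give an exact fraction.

obs 1: x=2 → posterior Dirichlet(11/5, 8/5, 13/2)
obs 2: x=0 → posterior Dirichlet(16/5, 8/5, 13/2)
obs 3: x=1 → posterior Dirichlet(16/5, 13/5, 13/2)
obs 4: x=2 → posterior Dirichlet(16/5, 13/5, 15/2)
obs 5: x=2 → posterior Dirichlet(16/5, 13/5, 17/2)
obs 6: x=1 → posterior Dirichlet(16/5, 18/5, 17/2)
obs 7: x=0 → posterior Dirichlet(21/5, 18/5, 17/2)
obs 8: x=1 → posterior Dirichlet(21/5, 23/5, 17/2)
obs 9: x=0 → posterior Dirichlet(26/5, 23/5, 17/2)

25/51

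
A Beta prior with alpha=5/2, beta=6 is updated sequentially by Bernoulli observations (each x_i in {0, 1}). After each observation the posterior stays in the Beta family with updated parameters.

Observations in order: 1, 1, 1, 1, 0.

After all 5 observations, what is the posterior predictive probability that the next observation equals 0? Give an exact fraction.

obs 1: x=1 → posterior Beta(7/2, 6)
obs 2: x=1 → posterior Beta(9/2, 6)
obs 3: x=1 → posterior Beta(11/2, 6)
obs 4: x=1 → posterior Beta(13/2, 6)
obs 5: x=0 → posterior Beta(13/2, 7)

14/27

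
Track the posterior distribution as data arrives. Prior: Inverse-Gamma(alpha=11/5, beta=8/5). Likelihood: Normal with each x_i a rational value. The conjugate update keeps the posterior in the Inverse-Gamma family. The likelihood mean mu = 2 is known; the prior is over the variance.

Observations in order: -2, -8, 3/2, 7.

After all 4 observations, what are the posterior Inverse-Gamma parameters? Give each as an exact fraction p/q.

obs 1: x=-2 → posterior Inverse-Gamma(27/10, 48/5)
obs 2: x=-8 → posterior Inverse-Gamma(16/5, 298/5)
obs 3: x=3/2 → posterior Inverse-Gamma(37/10, 2389/40)
obs 4: x=7 → posterior Inverse-Gamma(21/5, 2889/40)

alpha=21/5, beta=2889/40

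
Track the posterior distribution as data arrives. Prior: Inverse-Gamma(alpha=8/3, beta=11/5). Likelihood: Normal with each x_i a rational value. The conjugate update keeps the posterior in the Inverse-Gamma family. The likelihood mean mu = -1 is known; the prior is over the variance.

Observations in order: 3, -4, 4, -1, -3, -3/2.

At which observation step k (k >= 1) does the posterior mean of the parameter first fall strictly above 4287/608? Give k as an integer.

k = 3

obs 1: x=3 → posterior Inverse-Gamma(19/6, 51/5)
obs 2: x=-4 → posterior Inverse-Gamma(11/3, 147/10)
obs 3: x=4 → posterior Inverse-Gamma(25/6, 136/5)
obs 4: x=-1 → posterior Inverse-Gamma(14/3, 136/5)
obs 5: x=-3 → posterior Inverse-Gamma(31/6, 146/5)
obs 6: x=-3/2 → posterior Inverse-Gamma(17/3, 1173/40)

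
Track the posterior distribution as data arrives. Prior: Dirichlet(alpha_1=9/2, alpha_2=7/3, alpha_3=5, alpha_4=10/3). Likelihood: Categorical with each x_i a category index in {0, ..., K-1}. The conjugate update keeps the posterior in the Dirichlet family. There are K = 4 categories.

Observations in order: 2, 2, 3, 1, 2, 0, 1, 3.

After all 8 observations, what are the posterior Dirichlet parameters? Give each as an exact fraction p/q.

alpha_1=11/2, alpha_2=13/3, alpha_3=8, alpha_4=16/3

obs 1: x=2 → posterior Dirichlet(9/2, 7/3, 6, 10/3)
obs 2: x=2 → posterior Dirichlet(9/2, 7/3, 7, 10/3)
obs 3: x=3 → posterior Dirichlet(9/2, 7/3, 7, 13/3)
obs 4: x=1 → posterior Dirichlet(9/2, 10/3, 7, 13/3)
obs 5: x=2 → posterior Dirichlet(9/2, 10/3, 8, 13/3)
obs 6: x=0 → posterior Dirichlet(11/2, 10/3, 8, 13/3)
obs 7: x=1 → posterior Dirichlet(11/2, 13/3, 8, 13/3)
obs 8: x=3 → posterior Dirichlet(11/2, 13/3, 8, 16/3)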